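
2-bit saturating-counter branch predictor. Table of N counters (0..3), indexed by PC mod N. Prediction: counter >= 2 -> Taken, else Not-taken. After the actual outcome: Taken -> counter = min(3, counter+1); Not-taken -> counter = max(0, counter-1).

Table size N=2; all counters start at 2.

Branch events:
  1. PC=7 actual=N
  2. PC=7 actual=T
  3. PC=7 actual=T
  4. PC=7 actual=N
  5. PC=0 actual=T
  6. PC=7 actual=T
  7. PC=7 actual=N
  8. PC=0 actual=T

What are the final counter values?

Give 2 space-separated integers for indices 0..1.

Ev 1: PC=7 idx=1 pred=T actual=N -> ctr[1]=1
Ev 2: PC=7 idx=1 pred=N actual=T -> ctr[1]=2
Ev 3: PC=7 idx=1 pred=T actual=T -> ctr[1]=3
Ev 4: PC=7 idx=1 pred=T actual=N -> ctr[1]=2
Ev 5: PC=0 idx=0 pred=T actual=T -> ctr[0]=3
Ev 6: PC=7 idx=1 pred=T actual=T -> ctr[1]=3
Ev 7: PC=7 idx=1 pred=T actual=N -> ctr[1]=2
Ev 8: PC=0 idx=0 pred=T actual=T -> ctr[0]=3

Answer: 3 2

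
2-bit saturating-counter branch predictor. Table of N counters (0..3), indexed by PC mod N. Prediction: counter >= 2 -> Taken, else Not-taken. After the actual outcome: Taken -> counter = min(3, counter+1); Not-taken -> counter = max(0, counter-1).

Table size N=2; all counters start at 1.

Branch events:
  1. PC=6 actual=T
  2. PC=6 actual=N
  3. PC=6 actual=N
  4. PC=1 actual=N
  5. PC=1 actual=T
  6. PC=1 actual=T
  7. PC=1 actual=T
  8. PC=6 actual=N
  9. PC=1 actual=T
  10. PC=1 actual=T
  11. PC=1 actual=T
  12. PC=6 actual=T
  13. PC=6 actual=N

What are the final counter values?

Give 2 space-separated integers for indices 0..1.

Ev 1: PC=6 idx=0 pred=N actual=T -> ctr[0]=2
Ev 2: PC=6 idx=0 pred=T actual=N -> ctr[0]=1
Ev 3: PC=6 idx=0 pred=N actual=N -> ctr[0]=0
Ev 4: PC=1 idx=1 pred=N actual=N -> ctr[1]=0
Ev 5: PC=1 idx=1 pred=N actual=T -> ctr[1]=1
Ev 6: PC=1 idx=1 pred=N actual=T -> ctr[1]=2
Ev 7: PC=1 idx=1 pred=T actual=T -> ctr[1]=3
Ev 8: PC=6 idx=0 pred=N actual=N -> ctr[0]=0
Ev 9: PC=1 idx=1 pred=T actual=T -> ctr[1]=3
Ev 10: PC=1 idx=1 pred=T actual=T -> ctr[1]=3
Ev 11: PC=1 idx=1 pred=T actual=T -> ctr[1]=3
Ev 12: PC=6 idx=0 pred=N actual=T -> ctr[0]=1
Ev 13: PC=6 idx=0 pred=N actual=N -> ctr[0]=0

Answer: 0 3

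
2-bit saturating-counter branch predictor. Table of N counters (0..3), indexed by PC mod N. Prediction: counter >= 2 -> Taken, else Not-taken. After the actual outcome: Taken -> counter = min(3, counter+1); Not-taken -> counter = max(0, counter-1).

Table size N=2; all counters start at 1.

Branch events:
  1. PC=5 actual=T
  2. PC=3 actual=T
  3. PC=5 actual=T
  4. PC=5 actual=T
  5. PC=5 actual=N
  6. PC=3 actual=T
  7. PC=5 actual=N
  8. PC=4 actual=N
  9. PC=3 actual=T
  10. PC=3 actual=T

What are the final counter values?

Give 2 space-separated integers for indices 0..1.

Answer: 0 3

Derivation:
Ev 1: PC=5 idx=1 pred=N actual=T -> ctr[1]=2
Ev 2: PC=3 idx=1 pred=T actual=T -> ctr[1]=3
Ev 3: PC=5 idx=1 pred=T actual=T -> ctr[1]=3
Ev 4: PC=5 idx=1 pred=T actual=T -> ctr[1]=3
Ev 5: PC=5 idx=1 pred=T actual=N -> ctr[1]=2
Ev 6: PC=3 idx=1 pred=T actual=T -> ctr[1]=3
Ev 7: PC=5 idx=1 pred=T actual=N -> ctr[1]=2
Ev 8: PC=4 idx=0 pred=N actual=N -> ctr[0]=0
Ev 9: PC=3 idx=1 pred=T actual=T -> ctr[1]=3
Ev 10: PC=3 idx=1 pred=T actual=T -> ctr[1]=3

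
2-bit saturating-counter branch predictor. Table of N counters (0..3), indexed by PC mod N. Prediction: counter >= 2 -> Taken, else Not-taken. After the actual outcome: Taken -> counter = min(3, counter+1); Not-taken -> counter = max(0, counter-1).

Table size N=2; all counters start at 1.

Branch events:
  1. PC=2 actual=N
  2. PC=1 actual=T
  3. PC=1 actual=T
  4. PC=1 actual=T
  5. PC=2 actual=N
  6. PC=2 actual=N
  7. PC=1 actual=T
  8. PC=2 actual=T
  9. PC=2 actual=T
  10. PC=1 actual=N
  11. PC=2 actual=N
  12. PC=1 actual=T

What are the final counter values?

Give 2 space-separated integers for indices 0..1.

Answer: 1 3

Derivation:
Ev 1: PC=2 idx=0 pred=N actual=N -> ctr[0]=0
Ev 2: PC=1 idx=1 pred=N actual=T -> ctr[1]=2
Ev 3: PC=1 idx=1 pred=T actual=T -> ctr[1]=3
Ev 4: PC=1 idx=1 pred=T actual=T -> ctr[1]=3
Ev 5: PC=2 idx=0 pred=N actual=N -> ctr[0]=0
Ev 6: PC=2 idx=0 pred=N actual=N -> ctr[0]=0
Ev 7: PC=1 idx=1 pred=T actual=T -> ctr[1]=3
Ev 8: PC=2 idx=0 pred=N actual=T -> ctr[0]=1
Ev 9: PC=2 idx=0 pred=N actual=T -> ctr[0]=2
Ev 10: PC=1 idx=1 pred=T actual=N -> ctr[1]=2
Ev 11: PC=2 idx=0 pred=T actual=N -> ctr[0]=1
Ev 12: PC=1 idx=1 pred=T actual=T -> ctr[1]=3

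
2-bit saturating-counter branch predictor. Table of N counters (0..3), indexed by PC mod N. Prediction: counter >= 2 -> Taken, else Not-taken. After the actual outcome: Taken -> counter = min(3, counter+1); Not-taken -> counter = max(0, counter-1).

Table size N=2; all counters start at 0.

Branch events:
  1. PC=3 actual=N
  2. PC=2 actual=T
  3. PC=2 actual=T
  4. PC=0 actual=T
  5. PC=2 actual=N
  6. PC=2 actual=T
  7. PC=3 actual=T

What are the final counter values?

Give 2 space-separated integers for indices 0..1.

Answer: 3 1

Derivation:
Ev 1: PC=3 idx=1 pred=N actual=N -> ctr[1]=0
Ev 2: PC=2 idx=0 pred=N actual=T -> ctr[0]=1
Ev 3: PC=2 idx=0 pred=N actual=T -> ctr[0]=2
Ev 4: PC=0 idx=0 pred=T actual=T -> ctr[0]=3
Ev 5: PC=2 idx=0 pred=T actual=N -> ctr[0]=2
Ev 6: PC=2 idx=0 pred=T actual=T -> ctr[0]=3
Ev 7: PC=3 idx=1 pred=N actual=T -> ctr[1]=1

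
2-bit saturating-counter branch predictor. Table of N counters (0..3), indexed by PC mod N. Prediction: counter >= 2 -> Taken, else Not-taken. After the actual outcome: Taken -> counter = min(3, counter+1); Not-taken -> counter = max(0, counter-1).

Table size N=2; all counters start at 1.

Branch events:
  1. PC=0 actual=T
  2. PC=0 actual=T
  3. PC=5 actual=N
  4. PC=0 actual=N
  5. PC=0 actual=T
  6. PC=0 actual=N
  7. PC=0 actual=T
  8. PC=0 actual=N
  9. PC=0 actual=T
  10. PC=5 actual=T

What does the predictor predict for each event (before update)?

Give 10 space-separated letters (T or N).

Ev 1: PC=0 idx=0 pred=N actual=T -> ctr[0]=2
Ev 2: PC=0 idx=0 pred=T actual=T -> ctr[0]=3
Ev 3: PC=5 idx=1 pred=N actual=N -> ctr[1]=0
Ev 4: PC=0 idx=0 pred=T actual=N -> ctr[0]=2
Ev 5: PC=0 idx=0 pred=T actual=T -> ctr[0]=3
Ev 6: PC=0 idx=0 pred=T actual=N -> ctr[0]=2
Ev 7: PC=0 idx=0 pred=T actual=T -> ctr[0]=3
Ev 8: PC=0 idx=0 pred=T actual=N -> ctr[0]=2
Ev 9: PC=0 idx=0 pred=T actual=T -> ctr[0]=3
Ev 10: PC=5 idx=1 pred=N actual=T -> ctr[1]=1

Answer: N T N T T T T T T N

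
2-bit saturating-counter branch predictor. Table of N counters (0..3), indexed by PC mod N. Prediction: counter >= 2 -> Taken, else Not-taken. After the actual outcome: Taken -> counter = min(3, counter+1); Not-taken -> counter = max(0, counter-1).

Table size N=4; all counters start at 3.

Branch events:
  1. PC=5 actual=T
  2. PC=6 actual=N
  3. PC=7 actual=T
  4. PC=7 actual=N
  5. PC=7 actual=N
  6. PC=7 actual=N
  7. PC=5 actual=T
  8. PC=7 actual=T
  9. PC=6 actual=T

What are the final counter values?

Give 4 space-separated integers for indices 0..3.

Ev 1: PC=5 idx=1 pred=T actual=T -> ctr[1]=3
Ev 2: PC=6 idx=2 pred=T actual=N -> ctr[2]=2
Ev 3: PC=7 idx=3 pred=T actual=T -> ctr[3]=3
Ev 4: PC=7 idx=3 pred=T actual=N -> ctr[3]=2
Ev 5: PC=7 idx=3 pred=T actual=N -> ctr[3]=1
Ev 6: PC=7 idx=3 pred=N actual=N -> ctr[3]=0
Ev 7: PC=5 idx=1 pred=T actual=T -> ctr[1]=3
Ev 8: PC=7 idx=3 pred=N actual=T -> ctr[3]=1
Ev 9: PC=6 idx=2 pred=T actual=T -> ctr[2]=3

Answer: 3 3 3 1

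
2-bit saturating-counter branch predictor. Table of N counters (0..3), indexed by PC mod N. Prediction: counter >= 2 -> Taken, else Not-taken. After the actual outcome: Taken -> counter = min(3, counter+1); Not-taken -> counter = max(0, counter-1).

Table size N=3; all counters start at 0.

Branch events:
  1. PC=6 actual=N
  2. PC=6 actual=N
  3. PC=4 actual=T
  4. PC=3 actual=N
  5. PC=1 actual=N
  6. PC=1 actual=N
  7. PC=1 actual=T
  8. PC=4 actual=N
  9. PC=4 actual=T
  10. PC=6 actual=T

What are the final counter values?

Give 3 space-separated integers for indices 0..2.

Ev 1: PC=6 idx=0 pred=N actual=N -> ctr[0]=0
Ev 2: PC=6 idx=0 pred=N actual=N -> ctr[0]=0
Ev 3: PC=4 idx=1 pred=N actual=T -> ctr[1]=1
Ev 4: PC=3 idx=0 pred=N actual=N -> ctr[0]=0
Ev 5: PC=1 idx=1 pred=N actual=N -> ctr[1]=0
Ev 6: PC=1 idx=1 pred=N actual=N -> ctr[1]=0
Ev 7: PC=1 idx=1 pred=N actual=T -> ctr[1]=1
Ev 8: PC=4 idx=1 pred=N actual=N -> ctr[1]=0
Ev 9: PC=4 idx=1 pred=N actual=T -> ctr[1]=1
Ev 10: PC=6 idx=0 pred=N actual=T -> ctr[0]=1

Answer: 1 1 0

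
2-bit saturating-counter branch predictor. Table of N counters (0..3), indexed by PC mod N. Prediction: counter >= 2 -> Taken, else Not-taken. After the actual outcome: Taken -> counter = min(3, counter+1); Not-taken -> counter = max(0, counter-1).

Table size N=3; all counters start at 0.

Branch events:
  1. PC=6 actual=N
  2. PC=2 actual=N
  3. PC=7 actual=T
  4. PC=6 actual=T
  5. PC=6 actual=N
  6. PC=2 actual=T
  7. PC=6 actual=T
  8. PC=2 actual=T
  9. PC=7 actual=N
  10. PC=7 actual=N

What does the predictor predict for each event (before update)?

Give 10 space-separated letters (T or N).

Answer: N N N N N N N N N N

Derivation:
Ev 1: PC=6 idx=0 pred=N actual=N -> ctr[0]=0
Ev 2: PC=2 idx=2 pred=N actual=N -> ctr[2]=0
Ev 3: PC=7 idx=1 pred=N actual=T -> ctr[1]=1
Ev 4: PC=6 idx=0 pred=N actual=T -> ctr[0]=1
Ev 5: PC=6 idx=0 pred=N actual=N -> ctr[0]=0
Ev 6: PC=2 idx=2 pred=N actual=T -> ctr[2]=1
Ev 7: PC=6 idx=0 pred=N actual=T -> ctr[0]=1
Ev 8: PC=2 idx=2 pred=N actual=T -> ctr[2]=2
Ev 9: PC=7 idx=1 pred=N actual=N -> ctr[1]=0
Ev 10: PC=7 idx=1 pred=N actual=N -> ctr[1]=0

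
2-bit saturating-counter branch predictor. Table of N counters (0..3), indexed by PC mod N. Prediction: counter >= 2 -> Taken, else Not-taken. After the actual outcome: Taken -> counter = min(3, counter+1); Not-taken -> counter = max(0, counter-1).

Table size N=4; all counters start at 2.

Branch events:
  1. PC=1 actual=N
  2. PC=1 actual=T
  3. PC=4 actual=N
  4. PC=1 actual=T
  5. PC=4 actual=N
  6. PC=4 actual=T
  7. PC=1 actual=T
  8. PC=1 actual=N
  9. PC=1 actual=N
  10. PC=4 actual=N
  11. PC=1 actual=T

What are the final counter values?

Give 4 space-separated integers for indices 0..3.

Answer: 0 2 2 2

Derivation:
Ev 1: PC=1 idx=1 pred=T actual=N -> ctr[1]=1
Ev 2: PC=1 idx=1 pred=N actual=T -> ctr[1]=2
Ev 3: PC=4 idx=0 pred=T actual=N -> ctr[0]=1
Ev 4: PC=1 idx=1 pred=T actual=T -> ctr[1]=3
Ev 5: PC=4 idx=0 pred=N actual=N -> ctr[0]=0
Ev 6: PC=4 idx=0 pred=N actual=T -> ctr[0]=1
Ev 7: PC=1 idx=1 pred=T actual=T -> ctr[1]=3
Ev 8: PC=1 idx=1 pred=T actual=N -> ctr[1]=2
Ev 9: PC=1 idx=1 pred=T actual=N -> ctr[1]=1
Ev 10: PC=4 idx=0 pred=N actual=N -> ctr[0]=0
Ev 11: PC=1 idx=1 pred=N actual=T -> ctr[1]=2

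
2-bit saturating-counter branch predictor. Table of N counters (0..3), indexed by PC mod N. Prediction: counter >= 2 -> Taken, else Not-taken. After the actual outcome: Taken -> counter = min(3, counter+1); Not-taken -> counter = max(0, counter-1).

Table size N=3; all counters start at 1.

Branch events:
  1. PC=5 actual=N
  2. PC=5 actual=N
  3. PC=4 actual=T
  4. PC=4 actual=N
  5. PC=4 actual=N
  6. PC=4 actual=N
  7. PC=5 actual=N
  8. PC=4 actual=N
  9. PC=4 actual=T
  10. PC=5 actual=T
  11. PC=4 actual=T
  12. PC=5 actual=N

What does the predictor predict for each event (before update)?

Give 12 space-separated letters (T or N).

Ev 1: PC=5 idx=2 pred=N actual=N -> ctr[2]=0
Ev 2: PC=5 idx=2 pred=N actual=N -> ctr[2]=0
Ev 3: PC=4 idx=1 pred=N actual=T -> ctr[1]=2
Ev 4: PC=4 idx=1 pred=T actual=N -> ctr[1]=1
Ev 5: PC=4 idx=1 pred=N actual=N -> ctr[1]=0
Ev 6: PC=4 idx=1 pred=N actual=N -> ctr[1]=0
Ev 7: PC=5 idx=2 pred=N actual=N -> ctr[2]=0
Ev 8: PC=4 idx=1 pred=N actual=N -> ctr[1]=0
Ev 9: PC=4 idx=1 pred=N actual=T -> ctr[1]=1
Ev 10: PC=5 idx=2 pred=N actual=T -> ctr[2]=1
Ev 11: PC=4 idx=1 pred=N actual=T -> ctr[1]=2
Ev 12: PC=5 idx=2 pred=N actual=N -> ctr[2]=0

Answer: N N N T N N N N N N N N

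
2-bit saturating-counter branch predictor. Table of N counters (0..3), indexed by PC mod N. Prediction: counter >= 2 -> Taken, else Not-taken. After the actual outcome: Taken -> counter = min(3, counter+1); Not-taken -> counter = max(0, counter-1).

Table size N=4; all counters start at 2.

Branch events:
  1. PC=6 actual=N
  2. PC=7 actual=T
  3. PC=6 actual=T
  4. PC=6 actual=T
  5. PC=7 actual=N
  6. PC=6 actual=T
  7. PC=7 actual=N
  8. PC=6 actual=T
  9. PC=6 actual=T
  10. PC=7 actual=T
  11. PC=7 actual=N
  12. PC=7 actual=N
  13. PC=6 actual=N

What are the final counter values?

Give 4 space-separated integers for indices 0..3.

Ev 1: PC=6 idx=2 pred=T actual=N -> ctr[2]=1
Ev 2: PC=7 idx=3 pred=T actual=T -> ctr[3]=3
Ev 3: PC=6 idx=2 pred=N actual=T -> ctr[2]=2
Ev 4: PC=6 idx=2 pred=T actual=T -> ctr[2]=3
Ev 5: PC=7 idx=3 pred=T actual=N -> ctr[3]=2
Ev 6: PC=6 idx=2 pred=T actual=T -> ctr[2]=3
Ev 7: PC=7 idx=3 pred=T actual=N -> ctr[3]=1
Ev 8: PC=6 idx=2 pred=T actual=T -> ctr[2]=3
Ev 9: PC=6 idx=2 pred=T actual=T -> ctr[2]=3
Ev 10: PC=7 idx=3 pred=N actual=T -> ctr[3]=2
Ev 11: PC=7 idx=3 pred=T actual=N -> ctr[3]=1
Ev 12: PC=7 idx=3 pred=N actual=N -> ctr[3]=0
Ev 13: PC=6 idx=2 pred=T actual=N -> ctr[2]=2

Answer: 2 2 2 0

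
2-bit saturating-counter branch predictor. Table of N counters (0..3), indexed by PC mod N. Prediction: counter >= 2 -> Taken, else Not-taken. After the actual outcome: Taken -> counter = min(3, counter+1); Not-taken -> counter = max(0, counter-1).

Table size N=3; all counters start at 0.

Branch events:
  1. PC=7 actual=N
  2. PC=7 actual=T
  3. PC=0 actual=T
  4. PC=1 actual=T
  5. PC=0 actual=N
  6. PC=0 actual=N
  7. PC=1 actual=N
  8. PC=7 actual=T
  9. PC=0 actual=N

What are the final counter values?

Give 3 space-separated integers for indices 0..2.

Ev 1: PC=7 idx=1 pred=N actual=N -> ctr[1]=0
Ev 2: PC=7 idx=1 pred=N actual=T -> ctr[1]=1
Ev 3: PC=0 idx=0 pred=N actual=T -> ctr[0]=1
Ev 4: PC=1 idx=1 pred=N actual=T -> ctr[1]=2
Ev 5: PC=0 idx=0 pred=N actual=N -> ctr[0]=0
Ev 6: PC=0 idx=0 pred=N actual=N -> ctr[0]=0
Ev 7: PC=1 idx=1 pred=T actual=N -> ctr[1]=1
Ev 8: PC=7 idx=1 pred=N actual=T -> ctr[1]=2
Ev 9: PC=0 idx=0 pred=N actual=N -> ctr[0]=0

Answer: 0 2 0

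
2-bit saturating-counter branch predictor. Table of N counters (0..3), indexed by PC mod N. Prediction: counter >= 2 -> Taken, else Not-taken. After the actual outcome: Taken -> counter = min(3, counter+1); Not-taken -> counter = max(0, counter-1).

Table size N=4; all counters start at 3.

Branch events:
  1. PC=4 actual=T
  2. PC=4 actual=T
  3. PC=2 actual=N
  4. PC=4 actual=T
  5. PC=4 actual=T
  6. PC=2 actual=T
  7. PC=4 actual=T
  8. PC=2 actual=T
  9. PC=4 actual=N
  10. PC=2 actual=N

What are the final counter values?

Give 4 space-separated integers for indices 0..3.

Answer: 2 3 2 3

Derivation:
Ev 1: PC=4 idx=0 pred=T actual=T -> ctr[0]=3
Ev 2: PC=4 idx=0 pred=T actual=T -> ctr[0]=3
Ev 3: PC=2 idx=2 pred=T actual=N -> ctr[2]=2
Ev 4: PC=4 idx=0 pred=T actual=T -> ctr[0]=3
Ev 5: PC=4 idx=0 pred=T actual=T -> ctr[0]=3
Ev 6: PC=2 idx=2 pred=T actual=T -> ctr[2]=3
Ev 7: PC=4 idx=0 pred=T actual=T -> ctr[0]=3
Ev 8: PC=2 idx=2 pred=T actual=T -> ctr[2]=3
Ev 9: PC=4 idx=0 pred=T actual=N -> ctr[0]=2
Ev 10: PC=2 idx=2 pred=T actual=N -> ctr[2]=2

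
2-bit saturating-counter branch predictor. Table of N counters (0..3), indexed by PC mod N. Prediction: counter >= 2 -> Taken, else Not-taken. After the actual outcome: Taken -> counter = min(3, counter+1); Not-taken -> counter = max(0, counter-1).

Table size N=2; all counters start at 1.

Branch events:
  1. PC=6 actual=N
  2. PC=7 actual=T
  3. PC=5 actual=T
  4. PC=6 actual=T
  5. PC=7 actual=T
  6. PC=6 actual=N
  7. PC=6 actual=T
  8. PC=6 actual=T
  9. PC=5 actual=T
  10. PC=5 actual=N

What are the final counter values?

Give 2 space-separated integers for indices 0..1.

Answer: 2 2

Derivation:
Ev 1: PC=6 idx=0 pred=N actual=N -> ctr[0]=0
Ev 2: PC=7 idx=1 pred=N actual=T -> ctr[1]=2
Ev 3: PC=5 idx=1 pred=T actual=T -> ctr[1]=3
Ev 4: PC=6 idx=0 pred=N actual=T -> ctr[0]=1
Ev 5: PC=7 idx=1 pred=T actual=T -> ctr[1]=3
Ev 6: PC=6 idx=0 pred=N actual=N -> ctr[0]=0
Ev 7: PC=6 idx=0 pred=N actual=T -> ctr[0]=1
Ev 8: PC=6 idx=0 pred=N actual=T -> ctr[0]=2
Ev 9: PC=5 idx=1 pred=T actual=T -> ctr[1]=3
Ev 10: PC=5 idx=1 pred=T actual=N -> ctr[1]=2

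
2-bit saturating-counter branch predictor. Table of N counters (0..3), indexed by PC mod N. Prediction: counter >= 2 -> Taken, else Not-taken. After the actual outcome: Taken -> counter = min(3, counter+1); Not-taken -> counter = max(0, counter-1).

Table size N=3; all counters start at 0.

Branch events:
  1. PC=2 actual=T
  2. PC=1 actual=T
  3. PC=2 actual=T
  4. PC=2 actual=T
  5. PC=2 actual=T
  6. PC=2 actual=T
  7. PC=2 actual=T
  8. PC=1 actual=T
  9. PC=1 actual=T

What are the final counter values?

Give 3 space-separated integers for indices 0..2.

Ev 1: PC=2 idx=2 pred=N actual=T -> ctr[2]=1
Ev 2: PC=1 idx=1 pred=N actual=T -> ctr[1]=1
Ev 3: PC=2 idx=2 pred=N actual=T -> ctr[2]=2
Ev 4: PC=2 idx=2 pred=T actual=T -> ctr[2]=3
Ev 5: PC=2 idx=2 pred=T actual=T -> ctr[2]=3
Ev 6: PC=2 idx=2 pred=T actual=T -> ctr[2]=3
Ev 7: PC=2 idx=2 pred=T actual=T -> ctr[2]=3
Ev 8: PC=1 idx=1 pred=N actual=T -> ctr[1]=2
Ev 9: PC=1 idx=1 pred=T actual=T -> ctr[1]=3

Answer: 0 3 3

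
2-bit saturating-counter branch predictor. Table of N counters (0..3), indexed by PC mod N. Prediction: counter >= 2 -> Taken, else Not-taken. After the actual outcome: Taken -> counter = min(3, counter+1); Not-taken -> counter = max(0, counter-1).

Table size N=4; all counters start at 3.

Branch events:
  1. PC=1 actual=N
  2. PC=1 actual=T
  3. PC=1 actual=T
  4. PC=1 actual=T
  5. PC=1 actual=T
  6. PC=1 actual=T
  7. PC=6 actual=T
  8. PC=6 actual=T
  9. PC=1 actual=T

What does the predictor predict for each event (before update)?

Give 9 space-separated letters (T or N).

Answer: T T T T T T T T T

Derivation:
Ev 1: PC=1 idx=1 pred=T actual=N -> ctr[1]=2
Ev 2: PC=1 idx=1 pred=T actual=T -> ctr[1]=3
Ev 3: PC=1 idx=1 pred=T actual=T -> ctr[1]=3
Ev 4: PC=1 idx=1 pred=T actual=T -> ctr[1]=3
Ev 5: PC=1 idx=1 pred=T actual=T -> ctr[1]=3
Ev 6: PC=1 idx=1 pred=T actual=T -> ctr[1]=3
Ev 7: PC=6 idx=2 pred=T actual=T -> ctr[2]=3
Ev 8: PC=6 idx=2 pred=T actual=T -> ctr[2]=3
Ev 9: PC=1 idx=1 pred=T actual=T -> ctr[1]=3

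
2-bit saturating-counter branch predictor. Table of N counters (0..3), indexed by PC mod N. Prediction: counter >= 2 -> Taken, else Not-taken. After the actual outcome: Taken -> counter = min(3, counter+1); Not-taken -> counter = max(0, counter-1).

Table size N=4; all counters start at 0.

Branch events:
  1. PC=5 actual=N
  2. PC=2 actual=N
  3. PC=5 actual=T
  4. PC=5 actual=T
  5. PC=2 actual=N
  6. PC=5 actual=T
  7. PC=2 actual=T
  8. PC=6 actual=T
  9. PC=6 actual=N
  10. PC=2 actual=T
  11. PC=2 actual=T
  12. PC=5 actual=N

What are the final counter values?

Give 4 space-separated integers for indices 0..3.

Ev 1: PC=5 idx=1 pred=N actual=N -> ctr[1]=0
Ev 2: PC=2 idx=2 pred=N actual=N -> ctr[2]=0
Ev 3: PC=5 idx=1 pred=N actual=T -> ctr[1]=1
Ev 4: PC=5 idx=1 pred=N actual=T -> ctr[1]=2
Ev 5: PC=2 idx=2 pred=N actual=N -> ctr[2]=0
Ev 6: PC=5 idx=1 pred=T actual=T -> ctr[1]=3
Ev 7: PC=2 idx=2 pred=N actual=T -> ctr[2]=1
Ev 8: PC=6 idx=2 pred=N actual=T -> ctr[2]=2
Ev 9: PC=6 idx=2 pred=T actual=N -> ctr[2]=1
Ev 10: PC=2 idx=2 pred=N actual=T -> ctr[2]=2
Ev 11: PC=2 idx=2 pred=T actual=T -> ctr[2]=3
Ev 12: PC=5 idx=1 pred=T actual=N -> ctr[1]=2

Answer: 0 2 3 0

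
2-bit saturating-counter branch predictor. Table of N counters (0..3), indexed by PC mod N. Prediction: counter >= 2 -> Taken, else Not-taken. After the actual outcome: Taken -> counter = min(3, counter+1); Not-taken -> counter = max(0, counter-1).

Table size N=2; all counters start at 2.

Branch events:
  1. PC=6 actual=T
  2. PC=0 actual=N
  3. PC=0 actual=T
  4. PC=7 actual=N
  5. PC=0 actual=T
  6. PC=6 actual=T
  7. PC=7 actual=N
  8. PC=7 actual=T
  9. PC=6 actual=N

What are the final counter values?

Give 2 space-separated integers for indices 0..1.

Ev 1: PC=6 idx=0 pred=T actual=T -> ctr[0]=3
Ev 2: PC=0 idx=0 pred=T actual=N -> ctr[0]=2
Ev 3: PC=0 idx=0 pred=T actual=T -> ctr[0]=3
Ev 4: PC=7 idx=1 pred=T actual=N -> ctr[1]=1
Ev 5: PC=0 idx=0 pred=T actual=T -> ctr[0]=3
Ev 6: PC=6 idx=0 pred=T actual=T -> ctr[0]=3
Ev 7: PC=7 idx=1 pred=N actual=N -> ctr[1]=0
Ev 8: PC=7 idx=1 pred=N actual=T -> ctr[1]=1
Ev 9: PC=6 idx=0 pred=T actual=N -> ctr[0]=2

Answer: 2 1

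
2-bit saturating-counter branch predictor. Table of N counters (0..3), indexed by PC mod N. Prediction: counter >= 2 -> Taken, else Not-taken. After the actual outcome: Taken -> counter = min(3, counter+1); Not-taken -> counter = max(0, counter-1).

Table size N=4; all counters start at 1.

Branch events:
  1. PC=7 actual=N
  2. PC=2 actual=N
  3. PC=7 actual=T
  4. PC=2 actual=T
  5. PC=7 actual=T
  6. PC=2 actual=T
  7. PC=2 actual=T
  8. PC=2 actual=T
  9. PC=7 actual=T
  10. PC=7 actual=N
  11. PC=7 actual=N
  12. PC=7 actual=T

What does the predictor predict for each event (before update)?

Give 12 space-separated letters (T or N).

Answer: N N N N N N T T T T T N

Derivation:
Ev 1: PC=7 idx=3 pred=N actual=N -> ctr[3]=0
Ev 2: PC=2 idx=2 pred=N actual=N -> ctr[2]=0
Ev 3: PC=7 idx=3 pred=N actual=T -> ctr[3]=1
Ev 4: PC=2 idx=2 pred=N actual=T -> ctr[2]=1
Ev 5: PC=7 idx=3 pred=N actual=T -> ctr[3]=2
Ev 6: PC=2 idx=2 pred=N actual=T -> ctr[2]=2
Ev 7: PC=2 idx=2 pred=T actual=T -> ctr[2]=3
Ev 8: PC=2 idx=2 pred=T actual=T -> ctr[2]=3
Ev 9: PC=7 idx=3 pred=T actual=T -> ctr[3]=3
Ev 10: PC=7 idx=3 pred=T actual=N -> ctr[3]=2
Ev 11: PC=7 idx=3 pred=T actual=N -> ctr[3]=1
Ev 12: PC=7 idx=3 pred=N actual=T -> ctr[3]=2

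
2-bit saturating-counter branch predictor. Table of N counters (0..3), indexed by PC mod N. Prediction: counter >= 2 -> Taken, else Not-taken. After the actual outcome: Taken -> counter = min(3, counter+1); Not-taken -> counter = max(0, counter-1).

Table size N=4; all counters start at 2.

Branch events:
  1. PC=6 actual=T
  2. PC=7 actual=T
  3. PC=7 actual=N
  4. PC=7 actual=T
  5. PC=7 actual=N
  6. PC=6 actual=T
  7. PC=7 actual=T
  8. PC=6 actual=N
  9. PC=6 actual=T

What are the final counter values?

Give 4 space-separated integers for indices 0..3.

Answer: 2 2 3 3

Derivation:
Ev 1: PC=6 idx=2 pred=T actual=T -> ctr[2]=3
Ev 2: PC=7 idx=3 pred=T actual=T -> ctr[3]=3
Ev 3: PC=7 idx=3 pred=T actual=N -> ctr[3]=2
Ev 4: PC=7 idx=3 pred=T actual=T -> ctr[3]=3
Ev 5: PC=7 idx=3 pred=T actual=N -> ctr[3]=2
Ev 6: PC=6 idx=2 pred=T actual=T -> ctr[2]=3
Ev 7: PC=7 idx=3 pred=T actual=T -> ctr[3]=3
Ev 8: PC=6 idx=2 pred=T actual=N -> ctr[2]=2
Ev 9: PC=6 idx=2 pred=T actual=T -> ctr[2]=3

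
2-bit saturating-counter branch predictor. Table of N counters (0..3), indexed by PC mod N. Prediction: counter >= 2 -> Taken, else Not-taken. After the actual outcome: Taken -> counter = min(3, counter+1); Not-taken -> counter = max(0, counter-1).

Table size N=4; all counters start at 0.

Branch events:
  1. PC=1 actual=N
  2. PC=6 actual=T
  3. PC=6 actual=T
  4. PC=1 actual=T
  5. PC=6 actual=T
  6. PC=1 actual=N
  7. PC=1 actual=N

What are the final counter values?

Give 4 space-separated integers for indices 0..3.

Answer: 0 0 3 0

Derivation:
Ev 1: PC=1 idx=1 pred=N actual=N -> ctr[1]=0
Ev 2: PC=6 idx=2 pred=N actual=T -> ctr[2]=1
Ev 3: PC=6 idx=2 pred=N actual=T -> ctr[2]=2
Ev 4: PC=1 idx=1 pred=N actual=T -> ctr[1]=1
Ev 5: PC=6 idx=2 pred=T actual=T -> ctr[2]=3
Ev 6: PC=1 idx=1 pred=N actual=N -> ctr[1]=0
Ev 7: PC=1 idx=1 pred=N actual=N -> ctr[1]=0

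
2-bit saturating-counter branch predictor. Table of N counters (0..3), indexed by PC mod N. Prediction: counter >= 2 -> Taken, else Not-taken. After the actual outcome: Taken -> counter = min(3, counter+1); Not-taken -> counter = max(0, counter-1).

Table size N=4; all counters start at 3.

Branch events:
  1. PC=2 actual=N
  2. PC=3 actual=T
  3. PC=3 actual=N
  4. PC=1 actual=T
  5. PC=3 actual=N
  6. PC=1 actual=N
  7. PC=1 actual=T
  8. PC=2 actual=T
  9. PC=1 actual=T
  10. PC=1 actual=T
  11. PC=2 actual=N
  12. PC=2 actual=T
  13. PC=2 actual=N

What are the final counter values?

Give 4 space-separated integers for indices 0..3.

Ev 1: PC=2 idx=2 pred=T actual=N -> ctr[2]=2
Ev 2: PC=3 idx=3 pred=T actual=T -> ctr[3]=3
Ev 3: PC=3 idx=3 pred=T actual=N -> ctr[3]=2
Ev 4: PC=1 idx=1 pred=T actual=T -> ctr[1]=3
Ev 5: PC=3 idx=3 pred=T actual=N -> ctr[3]=1
Ev 6: PC=1 idx=1 pred=T actual=N -> ctr[1]=2
Ev 7: PC=1 idx=1 pred=T actual=T -> ctr[1]=3
Ev 8: PC=2 idx=2 pred=T actual=T -> ctr[2]=3
Ev 9: PC=1 idx=1 pred=T actual=T -> ctr[1]=3
Ev 10: PC=1 idx=1 pred=T actual=T -> ctr[1]=3
Ev 11: PC=2 idx=2 pred=T actual=N -> ctr[2]=2
Ev 12: PC=2 idx=2 pred=T actual=T -> ctr[2]=3
Ev 13: PC=2 idx=2 pred=T actual=N -> ctr[2]=2

Answer: 3 3 2 1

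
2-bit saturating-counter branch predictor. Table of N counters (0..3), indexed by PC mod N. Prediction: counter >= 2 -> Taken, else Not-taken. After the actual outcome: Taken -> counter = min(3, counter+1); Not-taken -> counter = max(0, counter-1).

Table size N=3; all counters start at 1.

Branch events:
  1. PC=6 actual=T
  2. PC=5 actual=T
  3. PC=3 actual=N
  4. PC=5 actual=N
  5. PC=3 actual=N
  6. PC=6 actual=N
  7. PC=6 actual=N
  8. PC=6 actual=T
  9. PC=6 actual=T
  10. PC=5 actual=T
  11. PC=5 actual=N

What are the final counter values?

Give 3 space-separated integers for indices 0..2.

Ev 1: PC=6 idx=0 pred=N actual=T -> ctr[0]=2
Ev 2: PC=5 idx=2 pred=N actual=T -> ctr[2]=2
Ev 3: PC=3 idx=0 pred=T actual=N -> ctr[0]=1
Ev 4: PC=5 idx=2 pred=T actual=N -> ctr[2]=1
Ev 5: PC=3 idx=0 pred=N actual=N -> ctr[0]=0
Ev 6: PC=6 idx=0 pred=N actual=N -> ctr[0]=0
Ev 7: PC=6 idx=0 pred=N actual=N -> ctr[0]=0
Ev 8: PC=6 idx=0 pred=N actual=T -> ctr[0]=1
Ev 9: PC=6 idx=0 pred=N actual=T -> ctr[0]=2
Ev 10: PC=5 idx=2 pred=N actual=T -> ctr[2]=2
Ev 11: PC=5 idx=2 pred=T actual=N -> ctr[2]=1

Answer: 2 1 1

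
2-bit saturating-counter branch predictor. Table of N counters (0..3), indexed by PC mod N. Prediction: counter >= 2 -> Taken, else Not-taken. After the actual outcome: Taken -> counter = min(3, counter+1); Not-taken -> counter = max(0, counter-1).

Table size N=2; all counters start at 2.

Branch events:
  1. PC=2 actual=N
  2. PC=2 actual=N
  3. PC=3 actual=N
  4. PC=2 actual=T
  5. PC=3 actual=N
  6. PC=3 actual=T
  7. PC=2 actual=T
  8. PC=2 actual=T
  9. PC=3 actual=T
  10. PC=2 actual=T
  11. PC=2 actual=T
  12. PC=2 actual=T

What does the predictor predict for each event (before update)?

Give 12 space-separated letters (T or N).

Answer: T N T N N N N T N T T T

Derivation:
Ev 1: PC=2 idx=0 pred=T actual=N -> ctr[0]=1
Ev 2: PC=2 idx=0 pred=N actual=N -> ctr[0]=0
Ev 3: PC=3 idx=1 pred=T actual=N -> ctr[1]=1
Ev 4: PC=2 idx=0 pred=N actual=T -> ctr[0]=1
Ev 5: PC=3 idx=1 pred=N actual=N -> ctr[1]=0
Ev 6: PC=3 idx=1 pred=N actual=T -> ctr[1]=1
Ev 7: PC=2 idx=0 pred=N actual=T -> ctr[0]=2
Ev 8: PC=2 idx=0 pred=T actual=T -> ctr[0]=3
Ev 9: PC=3 idx=1 pred=N actual=T -> ctr[1]=2
Ev 10: PC=2 idx=0 pred=T actual=T -> ctr[0]=3
Ev 11: PC=2 idx=0 pred=T actual=T -> ctr[0]=3
Ev 12: PC=2 idx=0 pred=T actual=T -> ctr[0]=3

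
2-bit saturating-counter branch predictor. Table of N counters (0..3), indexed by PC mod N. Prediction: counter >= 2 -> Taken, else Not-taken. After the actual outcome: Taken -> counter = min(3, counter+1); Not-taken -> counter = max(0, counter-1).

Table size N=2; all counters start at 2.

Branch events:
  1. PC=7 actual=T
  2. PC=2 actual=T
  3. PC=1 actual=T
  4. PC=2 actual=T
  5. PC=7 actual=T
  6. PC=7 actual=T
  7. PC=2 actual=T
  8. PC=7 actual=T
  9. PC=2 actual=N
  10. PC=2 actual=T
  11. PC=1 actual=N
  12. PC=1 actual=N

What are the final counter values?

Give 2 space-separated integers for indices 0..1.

Ev 1: PC=7 idx=1 pred=T actual=T -> ctr[1]=3
Ev 2: PC=2 idx=0 pred=T actual=T -> ctr[0]=3
Ev 3: PC=1 idx=1 pred=T actual=T -> ctr[1]=3
Ev 4: PC=2 idx=0 pred=T actual=T -> ctr[0]=3
Ev 5: PC=7 idx=1 pred=T actual=T -> ctr[1]=3
Ev 6: PC=7 idx=1 pred=T actual=T -> ctr[1]=3
Ev 7: PC=2 idx=0 pred=T actual=T -> ctr[0]=3
Ev 8: PC=7 idx=1 pred=T actual=T -> ctr[1]=3
Ev 9: PC=2 idx=0 pred=T actual=N -> ctr[0]=2
Ev 10: PC=2 idx=0 pred=T actual=T -> ctr[0]=3
Ev 11: PC=1 idx=1 pred=T actual=N -> ctr[1]=2
Ev 12: PC=1 idx=1 pred=T actual=N -> ctr[1]=1

Answer: 3 1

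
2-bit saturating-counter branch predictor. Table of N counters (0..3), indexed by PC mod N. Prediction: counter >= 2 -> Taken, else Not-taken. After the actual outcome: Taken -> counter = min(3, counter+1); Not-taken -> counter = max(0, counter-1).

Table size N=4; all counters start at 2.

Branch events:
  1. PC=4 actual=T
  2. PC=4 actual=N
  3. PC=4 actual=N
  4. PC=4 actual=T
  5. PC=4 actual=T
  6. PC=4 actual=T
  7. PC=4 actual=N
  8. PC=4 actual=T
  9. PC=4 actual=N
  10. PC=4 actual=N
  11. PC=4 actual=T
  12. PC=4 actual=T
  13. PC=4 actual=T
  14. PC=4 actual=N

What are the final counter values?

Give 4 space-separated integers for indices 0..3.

Ev 1: PC=4 idx=0 pred=T actual=T -> ctr[0]=3
Ev 2: PC=4 idx=0 pred=T actual=N -> ctr[0]=2
Ev 3: PC=4 idx=0 pred=T actual=N -> ctr[0]=1
Ev 4: PC=4 idx=0 pred=N actual=T -> ctr[0]=2
Ev 5: PC=4 idx=0 pred=T actual=T -> ctr[0]=3
Ev 6: PC=4 idx=0 pred=T actual=T -> ctr[0]=3
Ev 7: PC=4 idx=0 pred=T actual=N -> ctr[0]=2
Ev 8: PC=4 idx=0 pred=T actual=T -> ctr[0]=3
Ev 9: PC=4 idx=0 pred=T actual=N -> ctr[0]=2
Ev 10: PC=4 idx=0 pred=T actual=N -> ctr[0]=1
Ev 11: PC=4 idx=0 pred=N actual=T -> ctr[0]=2
Ev 12: PC=4 idx=0 pred=T actual=T -> ctr[0]=3
Ev 13: PC=4 idx=0 pred=T actual=T -> ctr[0]=3
Ev 14: PC=4 idx=0 pred=T actual=N -> ctr[0]=2

Answer: 2 2 2 2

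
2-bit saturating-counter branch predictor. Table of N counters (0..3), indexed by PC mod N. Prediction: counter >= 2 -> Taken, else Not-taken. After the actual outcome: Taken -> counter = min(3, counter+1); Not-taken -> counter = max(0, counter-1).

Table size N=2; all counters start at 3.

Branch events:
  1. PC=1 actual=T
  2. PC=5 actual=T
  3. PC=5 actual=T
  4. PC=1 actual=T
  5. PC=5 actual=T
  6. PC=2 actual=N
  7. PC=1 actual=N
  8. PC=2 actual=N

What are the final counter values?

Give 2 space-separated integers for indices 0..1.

Ev 1: PC=1 idx=1 pred=T actual=T -> ctr[1]=3
Ev 2: PC=5 idx=1 pred=T actual=T -> ctr[1]=3
Ev 3: PC=5 idx=1 pred=T actual=T -> ctr[1]=3
Ev 4: PC=1 idx=1 pred=T actual=T -> ctr[1]=3
Ev 5: PC=5 idx=1 pred=T actual=T -> ctr[1]=3
Ev 6: PC=2 idx=0 pred=T actual=N -> ctr[0]=2
Ev 7: PC=1 idx=1 pred=T actual=N -> ctr[1]=2
Ev 8: PC=2 idx=0 pred=T actual=N -> ctr[0]=1

Answer: 1 2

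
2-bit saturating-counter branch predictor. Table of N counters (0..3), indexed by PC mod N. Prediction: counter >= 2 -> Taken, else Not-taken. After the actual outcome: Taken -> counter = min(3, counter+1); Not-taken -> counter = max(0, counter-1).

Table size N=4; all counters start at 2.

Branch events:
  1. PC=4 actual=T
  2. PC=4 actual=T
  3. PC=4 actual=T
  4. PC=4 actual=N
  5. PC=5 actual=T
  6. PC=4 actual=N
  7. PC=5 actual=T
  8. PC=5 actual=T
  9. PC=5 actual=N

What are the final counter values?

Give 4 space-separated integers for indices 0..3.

Answer: 1 2 2 2

Derivation:
Ev 1: PC=4 idx=0 pred=T actual=T -> ctr[0]=3
Ev 2: PC=4 idx=0 pred=T actual=T -> ctr[0]=3
Ev 3: PC=4 idx=0 pred=T actual=T -> ctr[0]=3
Ev 4: PC=4 idx=0 pred=T actual=N -> ctr[0]=2
Ev 5: PC=5 idx=1 pred=T actual=T -> ctr[1]=3
Ev 6: PC=4 idx=0 pred=T actual=N -> ctr[0]=1
Ev 7: PC=5 idx=1 pred=T actual=T -> ctr[1]=3
Ev 8: PC=5 idx=1 pred=T actual=T -> ctr[1]=3
Ev 9: PC=5 idx=1 pred=T actual=N -> ctr[1]=2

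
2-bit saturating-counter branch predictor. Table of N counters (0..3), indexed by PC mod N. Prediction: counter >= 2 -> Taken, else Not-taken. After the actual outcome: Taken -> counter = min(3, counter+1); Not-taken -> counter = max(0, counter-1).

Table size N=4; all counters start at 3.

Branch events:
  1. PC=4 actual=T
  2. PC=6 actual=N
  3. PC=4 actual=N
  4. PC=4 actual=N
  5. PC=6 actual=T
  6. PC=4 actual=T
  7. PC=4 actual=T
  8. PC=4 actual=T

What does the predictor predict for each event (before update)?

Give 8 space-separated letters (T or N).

Ev 1: PC=4 idx=0 pred=T actual=T -> ctr[0]=3
Ev 2: PC=6 idx=2 pred=T actual=N -> ctr[2]=2
Ev 3: PC=4 idx=0 pred=T actual=N -> ctr[0]=2
Ev 4: PC=4 idx=0 pred=T actual=N -> ctr[0]=1
Ev 5: PC=6 idx=2 pred=T actual=T -> ctr[2]=3
Ev 6: PC=4 idx=0 pred=N actual=T -> ctr[0]=2
Ev 7: PC=4 idx=0 pred=T actual=T -> ctr[0]=3
Ev 8: PC=4 idx=0 pred=T actual=T -> ctr[0]=3

Answer: T T T T T N T T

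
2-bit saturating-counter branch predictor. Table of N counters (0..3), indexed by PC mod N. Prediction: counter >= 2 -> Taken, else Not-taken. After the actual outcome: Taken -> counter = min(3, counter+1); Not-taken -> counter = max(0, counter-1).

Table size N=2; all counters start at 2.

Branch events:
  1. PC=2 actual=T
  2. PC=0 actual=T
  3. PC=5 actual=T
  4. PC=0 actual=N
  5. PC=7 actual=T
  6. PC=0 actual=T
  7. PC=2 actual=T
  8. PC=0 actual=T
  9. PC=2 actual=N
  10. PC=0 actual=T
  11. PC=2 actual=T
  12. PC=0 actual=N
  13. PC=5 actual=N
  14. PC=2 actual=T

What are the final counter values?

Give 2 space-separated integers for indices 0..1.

Ev 1: PC=2 idx=0 pred=T actual=T -> ctr[0]=3
Ev 2: PC=0 idx=0 pred=T actual=T -> ctr[0]=3
Ev 3: PC=5 idx=1 pred=T actual=T -> ctr[1]=3
Ev 4: PC=0 idx=0 pred=T actual=N -> ctr[0]=2
Ev 5: PC=7 idx=1 pred=T actual=T -> ctr[1]=3
Ev 6: PC=0 idx=0 pred=T actual=T -> ctr[0]=3
Ev 7: PC=2 idx=0 pred=T actual=T -> ctr[0]=3
Ev 8: PC=0 idx=0 pred=T actual=T -> ctr[0]=3
Ev 9: PC=2 idx=0 pred=T actual=N -> ctr[0]=2
Ev 10: PC=0 idx=0 pred=T actual=T -> ctr[0]=3
Ev 11: PC=2 idx=0 pred=T actual=T -> ctr[0]=3
Ev 12: PC=0 idx=0 pred=T actual=N -> ctr[0]=2
Ev 13: PC=5 idx=1 pred=T actual=N -> ctr[1]=2
Ev 14: PC=2 idx=0 pred=T actual=T -> ctr[0]=3

Answer: 3 2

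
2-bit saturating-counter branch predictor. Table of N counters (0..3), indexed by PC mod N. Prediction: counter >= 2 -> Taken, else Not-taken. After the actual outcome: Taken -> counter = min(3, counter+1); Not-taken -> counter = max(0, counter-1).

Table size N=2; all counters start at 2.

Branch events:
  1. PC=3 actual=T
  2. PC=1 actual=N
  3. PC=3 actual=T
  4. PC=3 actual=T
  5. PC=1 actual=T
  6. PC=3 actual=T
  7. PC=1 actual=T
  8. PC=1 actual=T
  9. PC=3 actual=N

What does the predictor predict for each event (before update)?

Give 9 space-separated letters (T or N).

Answer: T T T T T T T T T

Derivation:
Ev 1: PC=3 idx=1 pred=T actual=T -> ctr[1]=3
Ev 2: PC=1 idx=1 pred=T actual=N -> ctr[1]=2
Ev 3: PC=3 idx=1 pred=T actual=T -> ctr[1]=3
Ev 4: PC=3 idx=1 pred=T actual=T -> ctr[1]=3
Ev 5: PC=1 idx=1 pred=T actual=T -> ctr[1]=3
Ev 6: PC=3 idx=1 pred=T actual=T -> ctr[1]=3
Ev 7: PC=1 idx=1 pred=T actual=T -> ctr[1]=3
Ev 8: PC=1 idx=1 pred=T actual=T -> ctr[1]=3
Ev 9: PC=3 idx=1 pred=T actual=N -> ctr[1]=2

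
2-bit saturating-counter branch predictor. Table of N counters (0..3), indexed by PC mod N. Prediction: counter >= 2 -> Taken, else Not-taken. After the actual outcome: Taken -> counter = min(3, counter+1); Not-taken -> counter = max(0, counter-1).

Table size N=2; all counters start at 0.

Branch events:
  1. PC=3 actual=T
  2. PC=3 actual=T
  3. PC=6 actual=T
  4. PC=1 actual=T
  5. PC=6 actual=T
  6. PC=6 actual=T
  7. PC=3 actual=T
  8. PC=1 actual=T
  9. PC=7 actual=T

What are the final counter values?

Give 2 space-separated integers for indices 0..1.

Ev 1: PC=3 idx=1 pred=N actual=T -> ctr[1]=1
Ev 2: PC=3 idx=1 pred=N actual=T -> ctr[1]=2
Ev 3: PC=6 idx=0 pred=N actual=T -> ctr[0]=1
Ev 4: PC=1 idx=1 pred=T actual=T -> ctr[1]=3
Ev 5: PC=6 idx=0 pred=N actual=T -> ctr[0]=2
Ev 6: PC=6 idx=0 pred=T actual=T -> ctr[0]=3
Ev 7: PC=3 idx=1 pred=T actual=T -> ctr[1]=3
Ev 8: PC=1 idx=1 pred=T actual=T -> ctr[1]=3
Ev 9: PC=7 idx=1 pred=T actual=T -> ctr[1]=3

Answer: 3 3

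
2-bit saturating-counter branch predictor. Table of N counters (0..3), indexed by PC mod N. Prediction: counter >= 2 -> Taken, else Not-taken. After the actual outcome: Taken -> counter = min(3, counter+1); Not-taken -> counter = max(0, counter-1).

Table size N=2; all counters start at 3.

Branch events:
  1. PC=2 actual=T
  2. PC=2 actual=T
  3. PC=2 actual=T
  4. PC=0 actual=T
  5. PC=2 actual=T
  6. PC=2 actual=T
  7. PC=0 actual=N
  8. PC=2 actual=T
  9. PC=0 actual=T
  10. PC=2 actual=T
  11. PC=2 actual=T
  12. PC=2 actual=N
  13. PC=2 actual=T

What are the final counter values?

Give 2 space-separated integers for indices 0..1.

Ev 1: PC=2 idx=0 pred=T actual=T -> ctr[0]=3
Ev 2: PC=2 idx=0 pred=T actual=T -> ctr[0]=3
Ev 3: PC=2 idx=0 pred=T actual=T -> ctr[0]=3
Ev 4: PC=0 idx=0 pred=T actual=T -> ctr[0]=3
Ev 5: PC=2 idx=0 pred=T actual=T -> ctr[0]=3
Ev 6: PC=2 idx=0 pred=T actual=T -> ctr[0]=3
Ev 7: PC=0 idx=0 pred=T actual=N -> ctr[0]=2
Ev 8: PC=2 idx=0 pred=T actual=T -> ctr[0]=3
Ev 9: PC=0 idx=0 pred=T actual=T -> ctr[0]=3
Ev 10: PC=2 idx=0 pred=T actual=T -> ctr[0]=3
Ev 11: PC=2 idx=0 pred=T actual=T -> ctr[0]=3
Ev 12: PC=2 idx=0 pred=T actual=N -> ctr[0]=2
Ev 13: PC=2 idx=0 pred=T actual=T -> ctr[0]=3

Answer: 3 3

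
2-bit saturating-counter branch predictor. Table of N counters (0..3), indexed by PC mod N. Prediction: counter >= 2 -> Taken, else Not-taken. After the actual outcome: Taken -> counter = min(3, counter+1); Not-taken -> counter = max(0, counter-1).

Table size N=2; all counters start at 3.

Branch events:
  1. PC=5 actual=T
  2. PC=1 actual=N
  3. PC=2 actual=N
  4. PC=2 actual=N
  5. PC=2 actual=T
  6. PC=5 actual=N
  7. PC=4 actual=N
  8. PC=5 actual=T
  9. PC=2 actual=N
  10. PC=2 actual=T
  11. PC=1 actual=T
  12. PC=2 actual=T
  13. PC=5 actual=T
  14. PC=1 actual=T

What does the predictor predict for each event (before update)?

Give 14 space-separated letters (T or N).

Answer: T T T T N T T N N N T N T T

Derivation:
Ev 1: PC=5 idx=1 pred=T actual=T -> ctr[1]=3
Ev 2: PC=1 idx=1 pred=T actual=N -> ctr[1]=2
Ev 3: PC=2 idx=0 pred=T actual=N -> ctr[0]=2
Ev 4: PC=2 idx=0 pred=T actual=N -> ctr[0]=1
Ev 5: PC=2 idx=0 pred=N actual=T -> ctr[0]=2
Ev 6: PC=5 idx=1 pred=T actual=N -> ctr[1]=1
Ev 7: PC=4 idx=0 pred=T actual=N -> ctr[0]=1
Ev 8: PC=5 idx=1 pred=N actual=T -> ctr[1]=2
Ev 9: PC=2 idx=0 pred=N actual=N -> ctr[0]=0
Ev 10: PC=2 idx=0 pred=N actual=T -> ctr[0]=1
Ev 11: PC=1 idx=1 pred=T actual=T -> ctr[1]=3
Ev 12: PC=2 idx=0 pred=N actual=T -> ctr[0]=2
Ev 13: PC=5 idx=1 pred=T actual=T -> ctr[1]=3
Ev 14: PC=1 idx=1 pred=T actual=T -> ctr[1]=3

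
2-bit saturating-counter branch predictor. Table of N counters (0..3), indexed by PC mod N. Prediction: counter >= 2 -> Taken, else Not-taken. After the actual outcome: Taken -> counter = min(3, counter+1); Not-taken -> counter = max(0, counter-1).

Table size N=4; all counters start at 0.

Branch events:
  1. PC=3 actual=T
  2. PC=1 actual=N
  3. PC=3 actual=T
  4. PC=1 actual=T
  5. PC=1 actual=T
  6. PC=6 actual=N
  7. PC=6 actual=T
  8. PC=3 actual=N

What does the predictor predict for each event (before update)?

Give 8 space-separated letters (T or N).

Ev 1: PC=3 idx=3 pred=N actual=T -> ctr[3]=1
Ev 2: PC=1 idx=1 pred=N actual=N -> ctr[1]=0
Ev 3: PC=3 idx=3 pred=N actual=T -> ctr[3]=2
Ev 4: PC=1 idx=1 pred=N actual=T -> ctr[1]=1
Ev 5: PC=1 idx=1 pred=N actual=T -> ctr[1]=2
Ev 6: PC=6 idx=2 pred=N actual=N -> ctr[2]=0
Ev 7: PC=6 idx=2 pred=N actual=T -> ctr[2]=1
Ev 8: PC=3 idx=3 pred=T actual=N -> ctr[3]=1

Answer: N N N N N N N T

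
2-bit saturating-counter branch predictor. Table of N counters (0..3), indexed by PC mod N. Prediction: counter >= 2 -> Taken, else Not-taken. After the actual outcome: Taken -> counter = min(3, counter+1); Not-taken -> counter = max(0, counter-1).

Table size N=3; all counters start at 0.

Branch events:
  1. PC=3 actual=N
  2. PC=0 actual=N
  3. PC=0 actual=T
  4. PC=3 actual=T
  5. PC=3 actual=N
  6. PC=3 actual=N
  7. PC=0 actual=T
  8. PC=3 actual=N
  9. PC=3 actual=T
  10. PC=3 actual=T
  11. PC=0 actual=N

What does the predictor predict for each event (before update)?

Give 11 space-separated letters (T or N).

Ev 1: PC=3 idx=0 pred=N actual=N -> ctr[0]=0
Ev 2: PC=0 idx=0 pred=N actual=N -> ctr[0]=0
Ev 3: PC=0 idx=0 pred=N actual=T -> ctr[0]=1
Ev 4: PC=3 idx=0 pred=N actual=T -> ctr[0]=2
Ev 5: PC=3 idx=0 pred=T actual=N -> ctr[0]=1
Ev 6: PC=3 idx=0 pred=N actual=N -> ctr[0]=0
Ev 7: PC=0 idx=0 pred=N actual=T -> ctr[0]=1
Ev 8: PC=3 idx=0 pred=N actual=N -> ctr[0]=0
Ev 9: PC=3 idx=0 pred=N actual=T -> ctr[0]=1
Ev 10: PC=3 idx=0 pred=N actual=T -> ctr[0]=2
Ev 11: PC=0 idx=0 pred=T actual=N -> ctr[0]=1

Answer: N N N N T N N N N N T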